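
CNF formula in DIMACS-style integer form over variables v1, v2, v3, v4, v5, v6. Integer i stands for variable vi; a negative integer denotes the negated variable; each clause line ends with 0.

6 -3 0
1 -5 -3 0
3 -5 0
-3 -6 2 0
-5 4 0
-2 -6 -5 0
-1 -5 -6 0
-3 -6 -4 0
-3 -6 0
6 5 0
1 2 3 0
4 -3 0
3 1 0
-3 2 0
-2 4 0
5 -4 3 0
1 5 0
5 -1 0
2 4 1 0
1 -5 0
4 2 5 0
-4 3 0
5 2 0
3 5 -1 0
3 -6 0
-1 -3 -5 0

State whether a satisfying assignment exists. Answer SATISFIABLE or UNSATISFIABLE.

v3 = True:
  propagation gives v6=True; an empty clause results — contradiction.
v3 = False:
  propagation gives v5=False, v6=True; an empty clause results — contradiction.
Every branch closes, so no satisfying assignment exists.

UNSATISFIABLE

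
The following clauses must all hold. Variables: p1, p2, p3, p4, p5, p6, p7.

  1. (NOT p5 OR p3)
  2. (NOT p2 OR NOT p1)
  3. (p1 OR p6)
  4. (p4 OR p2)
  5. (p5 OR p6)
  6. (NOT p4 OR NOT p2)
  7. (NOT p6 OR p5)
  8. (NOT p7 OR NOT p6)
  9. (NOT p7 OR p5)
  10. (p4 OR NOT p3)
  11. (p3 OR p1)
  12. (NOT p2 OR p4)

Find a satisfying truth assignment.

p1 = T, p2 = F, p3 = T, p4 = T, p5 = T, p6 = F, p7 = F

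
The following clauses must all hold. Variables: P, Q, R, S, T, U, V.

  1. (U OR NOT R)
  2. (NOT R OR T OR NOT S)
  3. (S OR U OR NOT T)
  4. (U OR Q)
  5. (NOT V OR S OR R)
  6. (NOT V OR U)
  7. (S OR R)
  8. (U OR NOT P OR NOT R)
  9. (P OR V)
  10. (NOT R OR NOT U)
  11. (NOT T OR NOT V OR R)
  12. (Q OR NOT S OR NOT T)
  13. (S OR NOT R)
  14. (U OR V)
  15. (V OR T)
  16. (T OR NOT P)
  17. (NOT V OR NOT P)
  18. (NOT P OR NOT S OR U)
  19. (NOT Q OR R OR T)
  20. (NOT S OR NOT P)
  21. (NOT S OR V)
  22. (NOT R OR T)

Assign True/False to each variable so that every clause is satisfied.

Branch on P: take P = False.
  then V is forced to True.
  then U is forced to True.
  then R is forced to False.
  then S is forced to True.
  then T is forced to False.
  then Q is forced to False.

P=F, Q=F, R=F, S=T, T=F, U=T, V=T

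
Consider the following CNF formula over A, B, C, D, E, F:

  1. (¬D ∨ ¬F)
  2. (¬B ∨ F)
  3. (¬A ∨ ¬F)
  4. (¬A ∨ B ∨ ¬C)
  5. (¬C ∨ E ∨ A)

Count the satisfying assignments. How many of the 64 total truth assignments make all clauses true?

Case analysis on A and F:
  A=T, F=T: a clause becomes empty — 0.
  A=T, F=F: remaining (B,C,D,E) ∈ {(F,F,F,F); (F,F,F,T); (F,F,T,F); (F,F,T,T)} — 4.
  A=F, F=T: B free; 3 ways for (C,D,E) × 2^1 = 6.
  A=F, F=F: D free; 3 ways for (B,C,E) × 2^1 = 6.
Total: 0 + 4 + 6 + 6 = 16.

16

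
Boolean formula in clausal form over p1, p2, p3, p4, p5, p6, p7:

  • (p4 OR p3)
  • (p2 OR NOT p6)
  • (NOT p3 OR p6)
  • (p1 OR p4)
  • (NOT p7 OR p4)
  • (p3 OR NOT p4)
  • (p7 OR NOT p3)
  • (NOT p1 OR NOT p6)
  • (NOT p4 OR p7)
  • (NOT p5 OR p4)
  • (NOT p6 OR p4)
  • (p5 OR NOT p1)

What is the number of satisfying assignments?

2

The models are:
  p1=0 p2=1 p3=1 p4=1 p5=0 p6=1 p7=1
  p1=0 p2=1 p3=1 p4=1 p5=1 p6=1 p7=1
Count: 2.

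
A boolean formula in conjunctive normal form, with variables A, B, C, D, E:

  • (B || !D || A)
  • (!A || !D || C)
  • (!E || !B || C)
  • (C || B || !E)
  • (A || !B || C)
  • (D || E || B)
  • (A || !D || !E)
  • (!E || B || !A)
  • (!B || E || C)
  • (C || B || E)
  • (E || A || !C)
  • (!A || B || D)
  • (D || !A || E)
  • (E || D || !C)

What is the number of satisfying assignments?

Satisfying assignments:
  A=0 B=0 C=1 D=0 E=1
  A=0 B=1 C=1 D=0 E=1
  A=1 B=0 C=1 D=1 E=0
  A=1 B=1 C=1 D=0 E=1
  A=1 B=1 C=1 D=1 E=0
  A=1 B=1 C=1 D=1 E=1
That's 6 in total.

6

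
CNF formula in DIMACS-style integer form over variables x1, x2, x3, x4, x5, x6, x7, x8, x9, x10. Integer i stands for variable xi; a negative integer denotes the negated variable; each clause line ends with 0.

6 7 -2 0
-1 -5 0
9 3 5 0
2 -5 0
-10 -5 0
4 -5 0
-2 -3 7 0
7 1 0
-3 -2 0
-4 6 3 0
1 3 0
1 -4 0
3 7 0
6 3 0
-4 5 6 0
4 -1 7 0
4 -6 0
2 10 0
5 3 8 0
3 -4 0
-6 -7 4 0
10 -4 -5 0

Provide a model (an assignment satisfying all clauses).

x1=False, x2=False, x3=True, x4=False, x5=False, x6=False, x7=True, x8=True, x9=True, x10=True

x8 occurs only positively in the remaining clauses — set x8 = True.
Pure literal: x9 appears only positively; assign x9 = True.
Set x1 = False and propagate.
  then x7 is forced to True.
  then x3 is forced to True.
  then x2 is forced to False.
  then x5 is forced to False.
  then x4 is forced to False.
  then x6 is forced to False.
  then x10 is forced to True.
Every clause has at least one true literal under this assignment.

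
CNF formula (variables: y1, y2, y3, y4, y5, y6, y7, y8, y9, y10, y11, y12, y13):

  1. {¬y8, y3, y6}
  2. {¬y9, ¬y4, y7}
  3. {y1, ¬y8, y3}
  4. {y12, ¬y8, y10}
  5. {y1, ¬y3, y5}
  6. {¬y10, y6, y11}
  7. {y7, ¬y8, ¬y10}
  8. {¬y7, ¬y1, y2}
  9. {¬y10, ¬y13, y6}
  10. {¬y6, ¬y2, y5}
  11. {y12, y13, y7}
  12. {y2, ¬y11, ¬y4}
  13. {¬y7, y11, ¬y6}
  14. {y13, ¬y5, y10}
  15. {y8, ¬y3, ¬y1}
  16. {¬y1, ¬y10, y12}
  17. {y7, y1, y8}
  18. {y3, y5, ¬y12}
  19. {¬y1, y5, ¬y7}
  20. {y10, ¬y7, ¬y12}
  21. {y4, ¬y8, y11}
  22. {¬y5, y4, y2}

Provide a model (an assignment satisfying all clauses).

y1=0, y2=0, y3=0, y4=0, y5=0, y6=0, y7=1, y8=0, y9=0, y10=1, y11=1, y12=0, y13=0

Check each clause:
  1. {y6, y3, ¬y8} — ¬y8 is true.
  2. {¬y4, y7, ¬y9} — y7 is true.
  3. {y1, y3, ¬y8} — ¬y8 is true.
  4. {y10, ¬y8, y12} — ¬y8 is true.
  5. {y1, ¬y3, y5} — ¬y3 is true.
  6. {y6, y11, ¬y10} — y11 is true.
  7. {y7, ¬y10, ¬y8} — ¬y8 is true.
  8. {¬y1, y2, ¬y7} — ¬y1 is true.
  9. {¬y10, y6, ¬y13} — ¬y13 is true.
  10. {¬y6, y5, ¬y2} — ¬y6 is true.
  11. {y12, y13, y7} — y7 is true.
  12. {y2, ¬y11, ¬y4} — ¬y4 is true.
  13. {¬y6, ¬y7, y11} — ¬y6 is true.
  14. {y10, y13, ¬y5} — y10 is true.
  15. {¬y1, ¬y3, y8} — ¬y3 is true.
  16. {¬y1, y12, ¬y10} — ¬y1 is true.
  17. {y8, y7, y1} — y7 is true.
  18. {¬y12, y3, y5} — ¬y12 is true.
  19. {y5, ¬y7, ¬y1} — ¬y1 is true.
  20. {¬y7, ¬y12, y10} — y10 is true.
  21. {y11, y4, ¬y8} — ¬y8 is true.
  22. {¬y5, y4, y2} — ¬y5 is true.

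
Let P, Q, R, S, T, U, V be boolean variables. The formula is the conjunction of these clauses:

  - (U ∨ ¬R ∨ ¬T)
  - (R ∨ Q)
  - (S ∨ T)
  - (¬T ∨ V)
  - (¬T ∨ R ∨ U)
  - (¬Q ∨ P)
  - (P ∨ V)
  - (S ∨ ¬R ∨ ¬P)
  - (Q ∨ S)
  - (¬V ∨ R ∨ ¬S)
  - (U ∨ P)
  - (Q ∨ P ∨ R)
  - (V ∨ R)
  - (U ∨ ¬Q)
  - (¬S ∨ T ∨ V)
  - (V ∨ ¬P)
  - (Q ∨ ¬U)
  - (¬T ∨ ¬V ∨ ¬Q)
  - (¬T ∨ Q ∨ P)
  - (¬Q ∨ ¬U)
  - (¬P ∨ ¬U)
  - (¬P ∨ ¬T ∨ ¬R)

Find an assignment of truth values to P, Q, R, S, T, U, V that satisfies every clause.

P = True, Q = False, R = True, S = True, T = False, U = False, V = True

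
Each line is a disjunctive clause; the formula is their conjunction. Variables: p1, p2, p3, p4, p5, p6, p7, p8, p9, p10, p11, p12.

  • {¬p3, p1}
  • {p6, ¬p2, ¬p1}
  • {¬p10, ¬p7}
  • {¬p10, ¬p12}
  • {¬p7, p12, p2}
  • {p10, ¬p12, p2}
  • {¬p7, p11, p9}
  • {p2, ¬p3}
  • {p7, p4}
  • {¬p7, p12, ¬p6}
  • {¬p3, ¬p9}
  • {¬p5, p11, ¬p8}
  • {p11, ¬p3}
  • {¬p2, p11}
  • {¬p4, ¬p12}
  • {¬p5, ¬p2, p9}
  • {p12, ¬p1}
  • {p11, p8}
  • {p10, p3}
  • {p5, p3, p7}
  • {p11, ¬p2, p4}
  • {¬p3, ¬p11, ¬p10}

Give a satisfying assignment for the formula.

p1=False, p2=False, p3=False, p4=True, p5=True, p6=False, p7=False, p8=False, p9=True, p10=True, p11=True, p12=False

Try p1 = False.
  then p3 is forced to False.
  then p10 is forced to True.
  then p7 is forced to False.
  then p12 is forced to False.
  then p4 is forced to True.
  then p5 is forced to True.
Branch on p2: take p2 = False.
For the remaining variables, p6 = False, p8 = False, p9 = True, p11 = True works.
Every clause has at least one true literal under this assignment.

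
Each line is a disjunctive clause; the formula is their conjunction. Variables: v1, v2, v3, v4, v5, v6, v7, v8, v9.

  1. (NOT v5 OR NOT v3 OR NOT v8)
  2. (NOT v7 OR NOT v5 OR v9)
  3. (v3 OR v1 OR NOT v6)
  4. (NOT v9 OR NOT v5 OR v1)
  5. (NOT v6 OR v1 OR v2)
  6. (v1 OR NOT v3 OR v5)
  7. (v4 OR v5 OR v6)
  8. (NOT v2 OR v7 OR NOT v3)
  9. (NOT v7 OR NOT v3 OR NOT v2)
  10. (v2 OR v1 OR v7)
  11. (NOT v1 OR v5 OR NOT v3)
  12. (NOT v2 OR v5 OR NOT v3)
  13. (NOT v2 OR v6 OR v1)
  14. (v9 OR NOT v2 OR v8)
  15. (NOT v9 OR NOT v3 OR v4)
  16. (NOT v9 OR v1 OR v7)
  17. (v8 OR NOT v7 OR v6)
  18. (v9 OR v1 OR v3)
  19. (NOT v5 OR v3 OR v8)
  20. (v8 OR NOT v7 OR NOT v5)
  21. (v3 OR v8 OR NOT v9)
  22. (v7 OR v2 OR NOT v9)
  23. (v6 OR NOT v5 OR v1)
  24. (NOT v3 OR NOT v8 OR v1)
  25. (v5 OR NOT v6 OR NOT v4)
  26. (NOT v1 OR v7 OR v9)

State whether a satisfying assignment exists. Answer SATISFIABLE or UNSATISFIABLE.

SATISFIABLE

Branch on v1: take v1 = True.
Set v2 = True and propagate.
Branch on v3: take v3 = False.
For the remaining variables, v4 = True, v5 = True, v6 = True, v7 = False, v8 = True, v9 = True works.
So v1=1, v2=1, v3=0, v4=1, v5=1, v6=1, v7=0, v8=1, v9=1 is a satisfying assignment.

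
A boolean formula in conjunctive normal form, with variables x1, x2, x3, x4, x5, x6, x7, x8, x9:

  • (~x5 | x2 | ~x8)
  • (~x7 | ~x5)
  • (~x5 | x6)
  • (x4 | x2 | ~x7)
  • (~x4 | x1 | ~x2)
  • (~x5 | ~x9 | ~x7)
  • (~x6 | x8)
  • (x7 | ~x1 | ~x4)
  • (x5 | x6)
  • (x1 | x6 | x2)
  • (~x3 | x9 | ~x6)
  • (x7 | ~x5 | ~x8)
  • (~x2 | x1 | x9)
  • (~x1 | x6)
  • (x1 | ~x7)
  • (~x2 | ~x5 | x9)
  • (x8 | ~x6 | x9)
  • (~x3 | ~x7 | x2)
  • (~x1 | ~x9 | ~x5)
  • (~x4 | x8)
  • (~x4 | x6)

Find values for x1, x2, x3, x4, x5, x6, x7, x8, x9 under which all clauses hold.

x1=F, x2=F, x3=F, x4=F, x5=F, x6=T, x7=F, x8=T, x9=T

Pure literal: x3 appears only negated; assign x3 = False.
Branch on x1: take x1 = False.
  then x7 is forced to False.
Set x2 = False and propagate.
  then x6 is forced to True.
  then x8 is forced to True.
  then x5 is forced to False.
x4, x9 are now unconstrained; take x4 = False, x9 = True.
Every clause has at least one true literal under this assignment.
Check each clause:
  1. (~x8 | x2 | ~x5) — ~x5 is true.
  2. (~x7 | ~x5) — ~x7 is true.
  3. (x6 | ~x5) — ~x5 is true.
  4. (x4 | ~x7 | x2) — ~x7 is true.
  5. (~x2 | x1 | ~x4) — ~x4 is true.
  6. (~x5 | ~x7 | ~x9) — ~x7 is true.
  7. (~x6 | x8) — x8 is true.
  8. (~x4 | ~x1 | x7) — ~x4 is true.
  9. (x5 | x6) — x6 is true.
  10. (x1 | x6 | x2) — x6 is true.
  11. (x9 | ~x6 | ~x3) — x9 is true.
  12. (~x8 | x7 | ~x5) — ~x5 is true.
  13. (~x2 | x1 | x9) — x9 is true.
  14. (~x1 | x6) — ~x1 is true.
  15. (~x7 | x1) — ~x7 is true.
  16. (~x5 | ~x2 | x9) — x9 is true.
  17. (~x6 | x9 | x8) — x8 is true.
  18. (x2 | ~x7 | ~x3) — ~x7 is true.
  19. (~x5 | ~x9 | ~x1) — ~x5 is true.
  20. (x8 | ~x4) — x8 is true.
  21. (~x4 | x6) — ~x4 is true.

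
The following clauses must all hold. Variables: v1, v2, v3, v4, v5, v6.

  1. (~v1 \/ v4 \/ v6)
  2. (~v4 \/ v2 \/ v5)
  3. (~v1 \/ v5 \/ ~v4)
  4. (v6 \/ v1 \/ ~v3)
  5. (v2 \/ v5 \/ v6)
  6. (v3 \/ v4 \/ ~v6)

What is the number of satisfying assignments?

28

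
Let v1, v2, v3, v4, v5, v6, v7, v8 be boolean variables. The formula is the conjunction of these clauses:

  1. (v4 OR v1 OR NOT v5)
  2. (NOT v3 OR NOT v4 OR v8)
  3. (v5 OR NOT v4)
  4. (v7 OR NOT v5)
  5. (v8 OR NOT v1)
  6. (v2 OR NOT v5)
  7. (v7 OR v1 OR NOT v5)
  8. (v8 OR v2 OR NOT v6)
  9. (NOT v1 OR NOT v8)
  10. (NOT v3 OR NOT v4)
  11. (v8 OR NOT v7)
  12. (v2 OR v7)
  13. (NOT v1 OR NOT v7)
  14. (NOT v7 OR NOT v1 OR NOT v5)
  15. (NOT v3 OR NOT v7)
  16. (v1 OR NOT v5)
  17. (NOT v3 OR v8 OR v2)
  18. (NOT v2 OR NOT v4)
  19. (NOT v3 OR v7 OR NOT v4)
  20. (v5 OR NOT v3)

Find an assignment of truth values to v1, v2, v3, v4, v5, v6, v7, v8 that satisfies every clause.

v1=False, v2=True, v3=False, v4=False, v5=False, v6=True, v7=False, v8=False

Check each clause:
  1. (v1 OR NOT v5 OR v4) — NOT v5 is true.
  2. (NOT v4 OR v8 OR NOT v3) — NOT v4 is true.
  3. (NOT v4 OR v5) — NOT v4 is true.
  4. (NOT v5 OR v7) — NOT v5 is true.
  5. (v8 OR NOT v1) — NOT v1 is true.
  6. (NOT v5 OR v2) — v2 is true.
  7. (v7 OR NOT v5 OR v1) — NOT v5 is true.
  8. (NOT v6 OR v8 OR v2) — v2 is true.
  9. (NOT v8 OR NOT v1) — NOT v8 is true.
  10. (NOT v4 OR NOT v3) — NOT v4 is true.
  11. (NOT v7 OR v8) — NOT v7 is true.
  12. (v2 OR v7) — v2 is true.
  13. (NOT v7 OR NOT v1) — NOT v7 is true.
  14. (NOT v7 OR NOT v1 OR NOT v5) — NOT v7 is true.
  15. (NOT v7 OR NOT v3) — NOT v7 is true.
  16. (NOT v5 OR v1) — NOT v5 is true.
  17. (v8 OR v2 OR NOT v3) — v2 is true.
  18. (NOT v2 OR NOT v4) — NOT v4 is true.
  19. (v7 OR NOT v3 OR NOT v4) — NOT v4 is true.
  20. (NOT v3 OR v5) — NOT v3 is true.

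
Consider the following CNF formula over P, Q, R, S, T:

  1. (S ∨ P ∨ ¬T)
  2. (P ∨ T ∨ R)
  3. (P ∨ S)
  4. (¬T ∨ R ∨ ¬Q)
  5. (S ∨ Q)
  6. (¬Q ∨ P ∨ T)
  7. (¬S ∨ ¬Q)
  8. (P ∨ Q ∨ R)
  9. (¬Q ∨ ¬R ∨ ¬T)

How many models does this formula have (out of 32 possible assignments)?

8

Split on Q, then P.
  Q=T, P=T: remaining (R,S,T) ∈ {(F,F,F); (T,F,F)} — 2.
  Q=T, P=F: a clause becomes empty — 0.
  Q=F, P=T: remaining (R,S,T) ∈ {(F,T,F); (F,T,T); (T,T,F); (T,T,T)} — 4.
  Q=F, P=F: remaining (R,S,T) ∈ {(T,T,F); (T,T,T)} — 2.
Total: 2 + 0 + 4 + 2 = 8.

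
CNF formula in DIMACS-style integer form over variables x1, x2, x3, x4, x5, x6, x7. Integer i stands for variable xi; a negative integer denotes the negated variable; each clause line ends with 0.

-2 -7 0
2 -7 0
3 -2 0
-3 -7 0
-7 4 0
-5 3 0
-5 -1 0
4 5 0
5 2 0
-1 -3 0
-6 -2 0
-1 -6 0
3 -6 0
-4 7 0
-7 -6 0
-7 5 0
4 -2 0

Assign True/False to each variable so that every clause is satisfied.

x1 occurs only negated in the remaining clauses — set x1 = False.
Pure literal: x6 appears only negated; assign x6 = False.
Branch on x2: take x2 = False.
  then x7 is forced to False.
  then x5 is forced to True.
  then x3 is forced to True.
  then x4 is forced to False.
Every clause has at least one true literal under this assignment.

x1 = F  x2 = F  x3 = T  x4 = F  x5 = T  x6 = F  x7 = F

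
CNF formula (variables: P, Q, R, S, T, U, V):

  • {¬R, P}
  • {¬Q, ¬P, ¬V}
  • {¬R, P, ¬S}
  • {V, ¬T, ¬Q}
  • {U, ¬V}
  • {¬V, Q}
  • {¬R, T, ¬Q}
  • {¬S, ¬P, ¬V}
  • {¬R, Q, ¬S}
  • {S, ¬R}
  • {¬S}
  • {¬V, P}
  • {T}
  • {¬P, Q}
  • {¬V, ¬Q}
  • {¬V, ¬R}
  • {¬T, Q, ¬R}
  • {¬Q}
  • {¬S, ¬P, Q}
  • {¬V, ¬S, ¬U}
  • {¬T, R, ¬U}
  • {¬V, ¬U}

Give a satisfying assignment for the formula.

P = 0, Q = 0, R = 0, S = 0, T = 1, U = 0, V = 0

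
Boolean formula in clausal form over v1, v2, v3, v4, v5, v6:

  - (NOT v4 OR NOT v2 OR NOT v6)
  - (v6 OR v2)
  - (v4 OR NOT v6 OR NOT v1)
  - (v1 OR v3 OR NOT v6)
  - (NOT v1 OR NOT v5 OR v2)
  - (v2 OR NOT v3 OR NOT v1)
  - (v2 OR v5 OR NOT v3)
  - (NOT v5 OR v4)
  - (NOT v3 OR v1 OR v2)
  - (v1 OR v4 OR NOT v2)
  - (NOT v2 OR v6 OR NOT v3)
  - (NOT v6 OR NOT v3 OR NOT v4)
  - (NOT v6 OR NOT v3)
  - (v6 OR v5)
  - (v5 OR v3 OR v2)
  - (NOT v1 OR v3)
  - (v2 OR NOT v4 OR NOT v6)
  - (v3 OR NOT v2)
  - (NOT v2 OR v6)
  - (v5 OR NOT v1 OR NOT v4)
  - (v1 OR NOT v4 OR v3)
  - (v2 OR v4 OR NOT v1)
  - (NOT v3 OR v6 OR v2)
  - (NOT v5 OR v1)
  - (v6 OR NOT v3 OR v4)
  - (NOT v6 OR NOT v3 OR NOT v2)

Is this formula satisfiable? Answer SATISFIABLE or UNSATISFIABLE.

v2 = True:
  propagation gives v3=True, v6=True; an empty clause results — contradiction.
v2 = False:
  propagation gives v6=True, v3=False, v1=True; an empty clause results — contradiction.
Every branch closes, so no satisfying assignment exists.

UNSATISFIABLE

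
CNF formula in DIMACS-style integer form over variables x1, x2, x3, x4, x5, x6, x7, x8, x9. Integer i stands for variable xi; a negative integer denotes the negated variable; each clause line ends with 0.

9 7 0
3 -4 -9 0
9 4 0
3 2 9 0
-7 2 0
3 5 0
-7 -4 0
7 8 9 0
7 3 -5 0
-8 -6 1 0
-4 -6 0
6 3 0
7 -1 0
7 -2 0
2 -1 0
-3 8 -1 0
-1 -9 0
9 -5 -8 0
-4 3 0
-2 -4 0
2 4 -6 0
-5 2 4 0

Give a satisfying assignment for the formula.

x1 = False, x2 = True, x3 = True, x4 = False, x5 = True, x6 = True, x7 = True, x8 = False, x9 = True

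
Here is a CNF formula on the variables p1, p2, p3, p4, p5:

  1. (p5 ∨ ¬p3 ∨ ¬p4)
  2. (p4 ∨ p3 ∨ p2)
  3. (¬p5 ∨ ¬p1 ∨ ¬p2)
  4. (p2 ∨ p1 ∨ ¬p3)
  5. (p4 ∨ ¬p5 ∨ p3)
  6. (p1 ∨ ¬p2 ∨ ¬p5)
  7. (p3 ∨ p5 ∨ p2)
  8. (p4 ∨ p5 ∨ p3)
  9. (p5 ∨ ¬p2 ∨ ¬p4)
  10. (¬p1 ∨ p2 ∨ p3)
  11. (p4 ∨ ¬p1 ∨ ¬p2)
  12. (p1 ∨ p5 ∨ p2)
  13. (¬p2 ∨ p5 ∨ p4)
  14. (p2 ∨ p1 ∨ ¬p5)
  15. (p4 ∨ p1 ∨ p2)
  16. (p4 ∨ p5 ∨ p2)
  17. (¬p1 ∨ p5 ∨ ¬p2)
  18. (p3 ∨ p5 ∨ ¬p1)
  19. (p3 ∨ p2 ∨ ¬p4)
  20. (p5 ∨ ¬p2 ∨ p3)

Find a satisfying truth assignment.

p1=True, p2=False, p3=True, p4=True, p5=True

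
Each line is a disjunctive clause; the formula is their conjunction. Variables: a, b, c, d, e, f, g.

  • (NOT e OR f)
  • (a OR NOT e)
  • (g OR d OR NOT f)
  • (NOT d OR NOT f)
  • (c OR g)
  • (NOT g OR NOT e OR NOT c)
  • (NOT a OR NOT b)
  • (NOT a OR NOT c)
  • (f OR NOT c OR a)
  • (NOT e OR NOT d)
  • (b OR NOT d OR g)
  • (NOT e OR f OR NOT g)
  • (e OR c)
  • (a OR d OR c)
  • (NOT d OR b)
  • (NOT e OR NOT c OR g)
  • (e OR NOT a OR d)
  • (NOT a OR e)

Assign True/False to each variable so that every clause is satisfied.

Branch on a: take a = False.
  then e is forced to False.
  then c is forced to True.
  then f is forced to True.
  then d is forced to False.
  then g is forced to True.
b is now unconstrained; take b = True.

a=False, b=True, c=True, d=False, e=False, f=True, g=True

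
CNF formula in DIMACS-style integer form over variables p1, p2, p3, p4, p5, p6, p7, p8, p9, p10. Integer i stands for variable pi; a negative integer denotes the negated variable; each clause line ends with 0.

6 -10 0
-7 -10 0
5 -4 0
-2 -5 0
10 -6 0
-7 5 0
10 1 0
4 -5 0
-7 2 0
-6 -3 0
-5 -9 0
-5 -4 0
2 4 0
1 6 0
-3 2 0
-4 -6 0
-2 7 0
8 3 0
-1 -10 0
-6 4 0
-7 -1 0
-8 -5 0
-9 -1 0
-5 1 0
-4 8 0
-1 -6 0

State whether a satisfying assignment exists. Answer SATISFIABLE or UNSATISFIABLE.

UNSATISFIABLE

p5 = True:
  propagation gives p2=False, p4=True; an empty clause results — contradiction.
p5 = False:
  propagation gives p4=False, p7=False, p2=True; an empty clause results — contradiction.
Every branch closes, so no satisfying assignment exists.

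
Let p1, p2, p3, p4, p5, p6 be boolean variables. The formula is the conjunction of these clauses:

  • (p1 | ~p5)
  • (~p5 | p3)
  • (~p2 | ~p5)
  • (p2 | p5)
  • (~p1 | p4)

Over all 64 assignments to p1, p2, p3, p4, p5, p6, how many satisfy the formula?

14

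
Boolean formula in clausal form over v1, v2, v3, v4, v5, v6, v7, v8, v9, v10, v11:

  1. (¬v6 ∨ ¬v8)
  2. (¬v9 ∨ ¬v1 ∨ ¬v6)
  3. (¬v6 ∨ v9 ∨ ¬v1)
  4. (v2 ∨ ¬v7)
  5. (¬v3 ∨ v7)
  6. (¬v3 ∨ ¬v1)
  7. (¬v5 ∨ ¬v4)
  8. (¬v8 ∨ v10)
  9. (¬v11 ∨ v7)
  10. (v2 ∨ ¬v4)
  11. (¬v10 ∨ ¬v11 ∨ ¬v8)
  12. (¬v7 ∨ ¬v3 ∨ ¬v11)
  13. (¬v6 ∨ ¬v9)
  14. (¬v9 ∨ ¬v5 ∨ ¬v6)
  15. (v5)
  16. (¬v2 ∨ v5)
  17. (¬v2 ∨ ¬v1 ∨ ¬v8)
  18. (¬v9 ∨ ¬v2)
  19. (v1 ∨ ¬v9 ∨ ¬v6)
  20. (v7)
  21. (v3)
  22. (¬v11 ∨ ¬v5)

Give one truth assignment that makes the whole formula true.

(v5) is a unit clause, so v5 = True.
The clause (¬v4) is unit: v4 must be False.
(v7) is a unit clause, so v7 = True.
Unit propagation: (v2) forces v2 = True.
Unit propagation: (¬v9) forces v9 = False.
The clause (v3) is unit: v3 must be True.
Unit propagation: (¬v1) forces v1 = False.
(¬v11) is a unit clause, so v11 = False.
v6 occurs only negated in the remaining clauses — set v6 = False.
v8 occurs only negated in the remaining clauses — set v8 = False.
v10 is now unconstrained; take v10 = False.
Every clause has at least one true literal under this assignment.

v1 = F, v2 = T, v3 = T, v4 = F, v5 = T, v6 = F, v7 = T, v8 = F, v9 = F, v10 = F, v11 = F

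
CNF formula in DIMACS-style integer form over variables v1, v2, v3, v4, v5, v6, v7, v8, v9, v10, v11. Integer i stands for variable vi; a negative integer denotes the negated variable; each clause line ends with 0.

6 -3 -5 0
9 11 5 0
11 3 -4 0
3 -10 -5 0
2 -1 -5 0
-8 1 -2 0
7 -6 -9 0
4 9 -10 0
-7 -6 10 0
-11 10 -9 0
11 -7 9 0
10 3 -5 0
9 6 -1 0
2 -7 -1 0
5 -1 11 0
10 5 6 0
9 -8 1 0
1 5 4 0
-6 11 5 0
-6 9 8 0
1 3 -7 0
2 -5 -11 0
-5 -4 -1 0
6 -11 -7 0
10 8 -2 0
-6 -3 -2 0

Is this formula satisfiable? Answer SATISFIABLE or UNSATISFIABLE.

SATISFIABLE

Try v1 = False.
The remaining clauses are satisfied by v2 = False, v3 = False, v4 = True, v5 = False, v6 = False, v7 = False, v8 = False, v9 = False, v10 = True, v11 = True.
Every clause has at least one true literal under this assignment.
So v1 = 0, v2 = 0, v3 = 0, v4 = 1, v5 = 0, v6 = 0, v7 = 0, v8 = 0, v9 = 0, v10 = 1, v11 = 1 is a satisfying assignment.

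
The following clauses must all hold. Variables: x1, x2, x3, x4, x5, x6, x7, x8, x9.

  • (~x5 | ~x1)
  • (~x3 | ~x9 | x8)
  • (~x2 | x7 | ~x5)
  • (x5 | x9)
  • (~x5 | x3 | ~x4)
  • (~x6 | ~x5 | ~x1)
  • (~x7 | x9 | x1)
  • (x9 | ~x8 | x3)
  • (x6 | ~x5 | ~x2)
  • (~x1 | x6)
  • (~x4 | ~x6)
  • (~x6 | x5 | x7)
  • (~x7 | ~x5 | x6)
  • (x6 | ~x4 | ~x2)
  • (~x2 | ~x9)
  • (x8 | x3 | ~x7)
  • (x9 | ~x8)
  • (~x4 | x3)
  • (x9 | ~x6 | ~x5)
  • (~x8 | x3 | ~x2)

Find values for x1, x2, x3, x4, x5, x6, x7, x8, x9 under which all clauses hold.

x1=F, x2=F, x3=T, x4=F, x5=T, x6=F, x7=F, x8=F, x9=F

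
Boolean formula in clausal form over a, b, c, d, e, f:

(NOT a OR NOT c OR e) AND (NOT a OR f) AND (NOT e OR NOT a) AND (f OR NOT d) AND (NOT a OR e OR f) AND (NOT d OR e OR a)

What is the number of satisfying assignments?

24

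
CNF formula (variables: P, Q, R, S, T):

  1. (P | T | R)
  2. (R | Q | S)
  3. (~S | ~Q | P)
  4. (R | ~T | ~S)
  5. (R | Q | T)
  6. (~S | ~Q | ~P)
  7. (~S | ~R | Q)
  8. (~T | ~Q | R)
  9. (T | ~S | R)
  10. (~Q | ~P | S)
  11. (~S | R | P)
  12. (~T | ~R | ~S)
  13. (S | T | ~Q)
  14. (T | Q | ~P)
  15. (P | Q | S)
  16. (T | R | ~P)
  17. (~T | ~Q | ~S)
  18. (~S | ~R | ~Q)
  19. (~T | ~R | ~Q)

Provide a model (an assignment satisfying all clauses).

P = 1, Q = 0, R = 1, S = 0, T = 1

Branch on P: take P = True.
For the remaining variables, Q = False, R = True, S = False, T = True works.
Check each clause:
  1. (T | R | P) — P is true.
  2. (Q | S | R) — R is true.
  3. (~S | ~Q | P) — P is true.
  4. (R | ~T | ~S) — R is true.
  5. (R | T | Q) — R is true.
  6. (~S | ~P | ~Q) — ~S is true.
  7. (~R | Q | ~S) — ~S is true.
  8. (~T | R | ~Q) — R is true.
  9. (T | ~S | R) — R is true.
  10. (~Q | ~P | S) — ~Q is true.
  11. (~S | P | R) — P is true.
  12. (~T | ~S | ~R) — ~S is true.
  13. (T | S | ~Q) — T is true.
  14. (Q | ~P | T) — T is true.
  15. (S | P | Q) — P is true.
  16. (T | ~P | R) — R is true.
  17. (~T | ~Q | ~S) — ~S is true.
  18. (~S | ~R | ~Q) — ~S is true.
  19. (~R | ~T | ~Q) — ~Q is true.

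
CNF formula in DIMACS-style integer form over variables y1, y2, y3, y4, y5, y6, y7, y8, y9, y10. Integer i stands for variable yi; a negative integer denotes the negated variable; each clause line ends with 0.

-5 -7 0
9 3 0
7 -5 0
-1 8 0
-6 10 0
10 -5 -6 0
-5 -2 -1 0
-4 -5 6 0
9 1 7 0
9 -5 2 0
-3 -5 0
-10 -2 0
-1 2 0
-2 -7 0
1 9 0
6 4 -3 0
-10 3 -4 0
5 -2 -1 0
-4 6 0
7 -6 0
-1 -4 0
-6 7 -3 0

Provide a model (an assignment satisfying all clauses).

y1=0  y2=0  y3=0  y4=0  y5=0  y6=1  y7=1  y8=0  y9=1  y10=1

Pure literal: y9 appears only positively; assign y9 = True.
Branch on y1: take y1 = False.
The remaining clauses are satisfied by y2 = False, y3 = False, y4 = False, y5 = False, y6 = True, y7 = True, y8 = False, y10 = True.
Every clause has at least one true literal under this assignment.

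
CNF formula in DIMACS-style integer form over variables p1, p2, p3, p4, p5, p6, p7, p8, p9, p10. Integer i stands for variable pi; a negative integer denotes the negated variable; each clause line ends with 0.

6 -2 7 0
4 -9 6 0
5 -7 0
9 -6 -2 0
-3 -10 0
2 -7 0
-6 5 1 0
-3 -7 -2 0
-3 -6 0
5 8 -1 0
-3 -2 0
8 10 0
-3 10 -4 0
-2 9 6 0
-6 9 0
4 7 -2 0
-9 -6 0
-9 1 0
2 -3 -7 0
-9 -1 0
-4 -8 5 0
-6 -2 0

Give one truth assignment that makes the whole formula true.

p3 occurs only negated in the remaining clauses — set p3 = False.
Set p1 = True and propagate.
  then p9 is forced to False.
  then p6 is forced to False.
  then p2 is forced to False.
  then p7 is forced to False.
For the remaining variables, p4 = False, p5 = False, p8 = True, p10 = True works.
Every clause has at least one true literal under this assignment.
Check each clause:
  1. (p7 \/ ~p2 \/ p6) — ~p2 is true.
  2. (~p9 \/ p4 \/ p6) — ~p9 is true.
  3. (~p7 \/ p5) — ~p7 is true.
  4. (~p2 \/ p9 \/ ~p6) — ~p6 is true.
  5. (~p10 \/ ~p3) — ~p3 is true.
  6. (~p7 \/ p2) — ~p7 is true.
  7. (p5 \/ p1 \/ ~p6) — p1 is true.
  8. (~p2 \/ ~p7 \/ ~p3) — ~p7 is true.
  9. (~p6 \/ ~p3) — ~p6 is true.
  10. (p5 \/ p8 \/ ~p1) — p8 is true.
  11. (~p2 \/ ~p3) — ~p3 is true.
  12. (p10 \/ p8) — p8 is true.
  13. (~p4 \/ ~p3 \/ p10) — p10 is true.
  14. (p9 \/ p6 \/ ~p2) — ~p2 is true.
  15. (p9 \/ ~p6) — ~p6 is true.
  16. (~p2 \/ p4 \/ p7) — ~p2 is true.
  17. (~p9 \/ ~p6) — ~p6 is true.
  18. (p1 \/ ~p9) — p1 is true.
  19. (~p3 \/ p2 \/ ~p7) — ~p7 is true.
  20. (~p9 \/ ~p1) — ~p9 is true.
  21. (p5 \/ ~p8 \/ ~p4) — ~p4 is true.
  22. (~p2 \/ ~p6) — ~p6 is true.

p1=True, p2=False, p3=False, p4=False, p5=False, p6=False, p7=False, p8=True, p9=False, p10=True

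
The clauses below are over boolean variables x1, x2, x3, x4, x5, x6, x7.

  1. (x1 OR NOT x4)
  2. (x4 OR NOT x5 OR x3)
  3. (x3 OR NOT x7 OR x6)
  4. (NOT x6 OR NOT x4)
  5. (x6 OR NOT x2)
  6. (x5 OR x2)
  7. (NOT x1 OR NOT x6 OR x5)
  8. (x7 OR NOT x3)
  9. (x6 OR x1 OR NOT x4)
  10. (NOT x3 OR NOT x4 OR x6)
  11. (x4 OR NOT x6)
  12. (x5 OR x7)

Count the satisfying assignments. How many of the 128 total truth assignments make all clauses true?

3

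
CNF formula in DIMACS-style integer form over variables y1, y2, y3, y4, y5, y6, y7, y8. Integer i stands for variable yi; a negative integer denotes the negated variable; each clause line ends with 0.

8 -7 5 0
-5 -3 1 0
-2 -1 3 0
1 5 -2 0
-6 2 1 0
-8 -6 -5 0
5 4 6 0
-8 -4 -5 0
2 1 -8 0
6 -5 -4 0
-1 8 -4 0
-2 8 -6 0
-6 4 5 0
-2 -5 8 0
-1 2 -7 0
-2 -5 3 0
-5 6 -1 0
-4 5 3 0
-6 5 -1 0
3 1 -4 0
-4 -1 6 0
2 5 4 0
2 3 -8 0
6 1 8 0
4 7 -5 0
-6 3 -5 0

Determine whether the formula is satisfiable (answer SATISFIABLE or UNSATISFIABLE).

y5 = True:
  y1 = True:
    propagation gives y6=True, y8=False, y4=False, y2=False; an empty clause results — contradiction.
  y1 = False:
    propagation gives y3=False, y2=False, y6=False, y8=False; an empty clause results — contradiction.
y5 = False:
  y1 = True:
    propagation gives y6=False, y4=True; an empty clause results — contradiction.
  y1 = False:
    propagation gives y2=False, y6=False, y4=True, y8=False; an empty clause results — contradiction.
Every branch closes, so no satisfying assignment exists.

UNSATISFIABLE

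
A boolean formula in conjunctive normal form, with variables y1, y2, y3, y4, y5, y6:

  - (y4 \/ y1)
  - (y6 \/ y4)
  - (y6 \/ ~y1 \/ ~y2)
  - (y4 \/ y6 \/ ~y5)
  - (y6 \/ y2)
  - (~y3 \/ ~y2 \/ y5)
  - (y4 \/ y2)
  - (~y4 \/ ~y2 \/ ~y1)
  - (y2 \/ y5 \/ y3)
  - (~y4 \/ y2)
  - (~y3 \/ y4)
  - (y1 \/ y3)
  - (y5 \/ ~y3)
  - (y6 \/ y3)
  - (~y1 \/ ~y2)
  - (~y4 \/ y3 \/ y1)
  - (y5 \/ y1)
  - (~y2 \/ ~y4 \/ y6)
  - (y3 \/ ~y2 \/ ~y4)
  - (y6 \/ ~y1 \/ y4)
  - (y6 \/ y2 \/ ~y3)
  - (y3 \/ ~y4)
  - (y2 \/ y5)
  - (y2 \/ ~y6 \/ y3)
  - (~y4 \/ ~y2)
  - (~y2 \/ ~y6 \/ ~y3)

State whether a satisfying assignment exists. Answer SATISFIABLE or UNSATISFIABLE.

UNSATISFIABLE

y2 = True:
  propagation gives y1=False, y4=True; an empty clause results — contradiction.
y2 = False:
  propagation gives y6=True, y4=True; an empty clause results — contradiction.
Every branch closes, so no satisfying assignment exists.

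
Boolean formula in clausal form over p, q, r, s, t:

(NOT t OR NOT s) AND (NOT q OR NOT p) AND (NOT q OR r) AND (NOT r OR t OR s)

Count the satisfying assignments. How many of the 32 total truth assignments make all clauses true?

Case analysis on q and r:
  q=T, r=T: remaining (p,s,t) ∈ {(F,F,T); (F,T,F)} — 2.
  q=T, r=F: a clause becomes empty — 0.
  q=F, r=T: remaining (p,s,t) ∈ {(F,F,T); (F,T,F); (T,F,T); (T,T,F)} — 4.
  q=F, r=F: p free; 3 ways for (s,t) × 2^1 = 6.
Total: 2 + 0 + 4 + 6 = 12.

12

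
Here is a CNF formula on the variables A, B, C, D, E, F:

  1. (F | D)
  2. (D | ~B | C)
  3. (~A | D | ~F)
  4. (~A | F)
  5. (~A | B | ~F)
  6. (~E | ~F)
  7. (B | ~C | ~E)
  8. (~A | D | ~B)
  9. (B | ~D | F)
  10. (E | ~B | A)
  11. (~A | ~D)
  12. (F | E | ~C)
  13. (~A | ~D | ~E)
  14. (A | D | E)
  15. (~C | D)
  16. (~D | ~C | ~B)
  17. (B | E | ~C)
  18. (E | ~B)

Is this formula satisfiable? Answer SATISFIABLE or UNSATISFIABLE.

SATISFIABLE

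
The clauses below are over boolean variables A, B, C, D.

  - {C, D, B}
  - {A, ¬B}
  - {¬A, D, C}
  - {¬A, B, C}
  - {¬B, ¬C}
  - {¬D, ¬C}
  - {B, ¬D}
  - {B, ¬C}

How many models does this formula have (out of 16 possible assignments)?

1

Satisfying assignments:
  A=1 B=1 C=0 D=1
Count: 1.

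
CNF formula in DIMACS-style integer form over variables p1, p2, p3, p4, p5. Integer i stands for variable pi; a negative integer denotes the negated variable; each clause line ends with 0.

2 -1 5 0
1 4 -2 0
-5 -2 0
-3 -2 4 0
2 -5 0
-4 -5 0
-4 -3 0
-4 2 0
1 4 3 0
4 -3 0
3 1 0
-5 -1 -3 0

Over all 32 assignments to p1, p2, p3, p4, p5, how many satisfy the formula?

Satisfying assignments:
  p1=T p2=T p3=F p4=F p5=F
  p1=T p2=T p3=F p4=T p5=F
That's 2 in total.

2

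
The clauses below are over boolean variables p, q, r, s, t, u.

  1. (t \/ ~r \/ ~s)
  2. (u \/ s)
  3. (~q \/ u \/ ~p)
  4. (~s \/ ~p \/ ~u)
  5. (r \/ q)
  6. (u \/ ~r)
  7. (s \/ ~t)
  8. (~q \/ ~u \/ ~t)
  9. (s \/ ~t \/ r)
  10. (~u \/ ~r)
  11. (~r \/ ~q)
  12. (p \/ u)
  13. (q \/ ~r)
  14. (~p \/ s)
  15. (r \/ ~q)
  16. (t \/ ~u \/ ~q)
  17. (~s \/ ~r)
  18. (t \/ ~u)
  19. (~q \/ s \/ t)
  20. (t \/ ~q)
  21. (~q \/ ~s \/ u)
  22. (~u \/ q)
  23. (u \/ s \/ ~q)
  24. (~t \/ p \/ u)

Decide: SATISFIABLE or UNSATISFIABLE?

UNSATISFIABLE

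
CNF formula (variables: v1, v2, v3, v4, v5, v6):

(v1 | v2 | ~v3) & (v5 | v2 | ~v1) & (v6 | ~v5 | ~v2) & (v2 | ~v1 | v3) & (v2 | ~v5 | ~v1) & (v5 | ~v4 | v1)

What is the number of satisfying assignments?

Case analysis on v1 and v2:
  v1=1, v2=1: v3, v4 free; 3 ways for (v5,v6) × 2^2 = 12.
  v1=1, v2=0: a clause becomes empty — 0.
  v1=0, v2=1: v3 free; 4 ways for (v4,v5,v6) × 2^1 = 8.
  v1=0, v2=0: v6 free; 3 ways for (v3,v4,v5) × 2^1 = 6.
Total: 12 + 0 + 8 + 6 = 26.

26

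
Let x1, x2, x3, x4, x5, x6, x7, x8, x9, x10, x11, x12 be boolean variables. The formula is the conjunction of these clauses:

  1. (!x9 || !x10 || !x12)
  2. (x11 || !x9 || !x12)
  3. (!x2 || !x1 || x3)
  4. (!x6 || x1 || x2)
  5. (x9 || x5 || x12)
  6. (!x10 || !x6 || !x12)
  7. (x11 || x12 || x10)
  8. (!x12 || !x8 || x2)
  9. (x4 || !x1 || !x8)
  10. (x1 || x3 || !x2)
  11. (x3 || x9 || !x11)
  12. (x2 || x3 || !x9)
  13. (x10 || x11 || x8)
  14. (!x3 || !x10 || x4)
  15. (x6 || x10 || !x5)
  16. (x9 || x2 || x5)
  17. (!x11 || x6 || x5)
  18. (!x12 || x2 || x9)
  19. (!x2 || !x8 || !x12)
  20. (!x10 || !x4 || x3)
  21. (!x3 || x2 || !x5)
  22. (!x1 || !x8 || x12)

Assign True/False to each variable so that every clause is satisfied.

x1=True, x2=True, x3=True, x4=True, x5=True, x6=False, x7=True, x8=False, x9=False, x10=True, x11=False, x12=True

Try x1 = True.
Branch on x2: take x2 = True.
  then x3 is forced to True.
The remaining clauses are satisfied by x4 = True, x5 = True, x6 = False, x7 = True, x8 = False, x9 = False, x10 = True, x11 = False, x12 = True.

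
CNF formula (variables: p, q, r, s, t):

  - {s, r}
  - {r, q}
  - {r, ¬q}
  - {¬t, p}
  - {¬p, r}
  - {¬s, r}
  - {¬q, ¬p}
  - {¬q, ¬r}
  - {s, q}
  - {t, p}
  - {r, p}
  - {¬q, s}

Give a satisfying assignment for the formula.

p=T, q=F, r=T, s=T, t=F

Check each clause:
  1. {s, r} — r is true.
  2. {q, r} — r is true.
  3. {r, ¬q} — r is true.
  4. {p, ¬t} — p is true.
  5. {r, ¬p} — r is true.
  6. {¬s, r} — r is true.
  7. {¬p, ¬q} — ¬q is true.
  8. {¬r, ¬q} — ¬q is true.
  9. {q, s} — s is true.
  10. {p, t} — p is true.
  11. {p, r} — p is true.
  12. {s, ¬q} — s is true.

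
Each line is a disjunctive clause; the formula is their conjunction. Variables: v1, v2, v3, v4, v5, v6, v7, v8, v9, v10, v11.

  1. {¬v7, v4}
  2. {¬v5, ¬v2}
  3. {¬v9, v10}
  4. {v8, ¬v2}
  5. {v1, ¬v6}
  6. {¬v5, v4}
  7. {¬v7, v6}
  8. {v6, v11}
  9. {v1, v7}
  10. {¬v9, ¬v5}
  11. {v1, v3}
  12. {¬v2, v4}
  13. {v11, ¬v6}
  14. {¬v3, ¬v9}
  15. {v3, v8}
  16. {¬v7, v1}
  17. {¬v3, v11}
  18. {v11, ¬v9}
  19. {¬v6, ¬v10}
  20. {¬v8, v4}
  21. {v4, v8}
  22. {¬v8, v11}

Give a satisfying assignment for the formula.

v1 = T  v2 = F  v3 = F  v4 = T  v5 = F  v6 = T  v7 = T  v8 = T  v9 = F  v10 = F  v11 = T

Check each clause:
  1. {¬v7, v4} — v4 is true.
  2. {¬v2, ¬v5} — ¬v5 is true.
  3. {v10, ¬v9} — ¬v9 is true.
  4. {v8, ¬v2} — v8 is true.
  5. {v1, ¬v6} — v1 is true.
  6. {v4, ¬v5} — ¬v5 is true.
  7. {v6, ¬v7} — v6 is true.
  8. {v11, v6} — v11 is true.
  9. {v1, v7} — v1 is true.
  10. {¬v9, ¬v5} — ¬v5 is true.
  11. {v1, v3} — v1 is true.
  12. {v4, ¬v2} — v4 is true.
  13. {v11, ¬v6} — v11 is true.
  14. {¬v3, ¬v9} — ¬v3 is true.
  15. {v3, v8} — v8 is true.
  16. {v1, ¬v7} — v1 is true.
  17. {v11, ¬v3} — v11 is true.
  18. {v11, ¬v9} — v11 is true.
  19. {¬v10, ¬v6} — ¬v10 is true.
  20. {¬v8, v4} — v4 is true.
  21. {v8, v4} — v8 is true.
  22. {v11, ¬v8} — v11 is true.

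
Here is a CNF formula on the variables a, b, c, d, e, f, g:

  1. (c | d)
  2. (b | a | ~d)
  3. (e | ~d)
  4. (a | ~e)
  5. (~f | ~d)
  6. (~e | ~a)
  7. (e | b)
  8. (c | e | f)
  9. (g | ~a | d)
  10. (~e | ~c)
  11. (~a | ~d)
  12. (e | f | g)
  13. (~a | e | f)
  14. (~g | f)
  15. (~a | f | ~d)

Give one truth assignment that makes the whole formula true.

a = T, b = T, c = T, d = F, e = F, f = T, g = T

Pure literal: b appears only positively; assign b = True.
Branch on a: take a = True.
  then e is forced to False.
  then d is forced to False.
  then c is forced to True.
  then g is forced to True.
  then f is forced to True.
Every clause has at least one true literal under this assignment.
Check each clause:
  1. (d | c) — c is true.
  2. (a | ~d | b) — a is true.
  3. (e | ~d) — ~d is true.
  4. (a | ~e) — a is true.
  5. (~d | ~f) — ~d is true.
  6. (~a | ~e) — ~e is true.
  7. (e | b) — b is true.
  8. (c | e | f) — c is true.
  9. (~a | d | g) — g is true.
  10. (~e | ~c) — ~e is true.
  11. (~a | ~d) — ~d is true.
  12. (g | f | e) — f is true.
  13. (f | e | ~a) — f is true.
  14. (~g | f) — f is true.
  15. (~a | f | ~d) — ~d is true.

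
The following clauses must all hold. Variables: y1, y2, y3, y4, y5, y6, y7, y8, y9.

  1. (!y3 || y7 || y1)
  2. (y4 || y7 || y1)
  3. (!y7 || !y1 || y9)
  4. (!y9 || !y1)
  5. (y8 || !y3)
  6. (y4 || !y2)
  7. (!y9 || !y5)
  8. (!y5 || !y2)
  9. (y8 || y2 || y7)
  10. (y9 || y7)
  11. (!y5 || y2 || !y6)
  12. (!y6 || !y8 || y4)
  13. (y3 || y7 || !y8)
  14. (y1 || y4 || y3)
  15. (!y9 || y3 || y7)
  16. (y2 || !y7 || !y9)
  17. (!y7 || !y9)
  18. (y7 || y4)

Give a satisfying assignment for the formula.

y1=False, y2=False, y3=False, y4=True, y5=False, y6=False, y7=True, y8=True, y9=False

Check each clause:
  1. (!y3 || y1 || y7) — !y3 is true.
  2. (y1 || y4 || y7) — y4 is true.
  3. (y9 || !y7 || !y1) — !y1 is true.
  4. (!y1 || !y9) — !y1 is true.
  5. (!y3 || y8) — y8 is true.
  6. (y4 || !y2) — y4 is true.
  7. (!y9 || !y5) — !y5 is true.
  8. (!y5 || !y2) — !y5 is true.
  9. (y2 || y7 || y8) — y8 is true.
  10. (y7 || y9) — y7 is true.
  11. (!y6 || y2 || !y5) — !y6 is true.
  12. (y4 || !y6 || !y8) — !y6 is true.
  13. (!y8 || y7 || y3) — y7 is true.
  14. (y4 || y1 || y3) — y4 is true.
  15. (y3 || !y9 || y7) — !y9 is true.
  16. (!y9 || !y7 || y2) — !y9 is true.
  17. (!y7 || !y9) — !y9 is true.
  18. (y7 || y4) — y4 is true.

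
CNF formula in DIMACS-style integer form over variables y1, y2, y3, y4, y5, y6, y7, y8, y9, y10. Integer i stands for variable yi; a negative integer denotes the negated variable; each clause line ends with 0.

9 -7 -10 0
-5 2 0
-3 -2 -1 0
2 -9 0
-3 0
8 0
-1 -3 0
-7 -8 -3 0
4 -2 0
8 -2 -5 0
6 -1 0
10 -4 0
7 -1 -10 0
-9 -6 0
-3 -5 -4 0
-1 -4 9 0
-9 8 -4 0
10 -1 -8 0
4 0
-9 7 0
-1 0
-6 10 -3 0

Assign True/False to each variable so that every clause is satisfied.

(~y3) is a unit clause, so y3 = False.
(y8) is a unit clause, so y8 = True.
The clause (y4) is unit: y4 must be True.
(y10) is a unit clause, so y10 = True.
Unit propagation: (~y1) forces y1 = False.
Pure literal: y2 appears only positively; assign y2 = True.
y6 occurs only negated in the remaining clauses — set y6 = False.
Try y7 = False.
  then y9 is forced to False.
y5 is now unconstrained; take y5 = True.
Every clause has at least one true literal under this assignment.

y1=F, y2=T, y3=F, y4=T, y5=T, y6=F, y7=F, y8=T, y9=F, y10=T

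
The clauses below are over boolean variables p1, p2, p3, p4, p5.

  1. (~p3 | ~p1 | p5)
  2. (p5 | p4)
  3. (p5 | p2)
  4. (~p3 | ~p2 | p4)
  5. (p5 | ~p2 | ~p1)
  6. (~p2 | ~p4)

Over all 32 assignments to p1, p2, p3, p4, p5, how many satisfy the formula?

10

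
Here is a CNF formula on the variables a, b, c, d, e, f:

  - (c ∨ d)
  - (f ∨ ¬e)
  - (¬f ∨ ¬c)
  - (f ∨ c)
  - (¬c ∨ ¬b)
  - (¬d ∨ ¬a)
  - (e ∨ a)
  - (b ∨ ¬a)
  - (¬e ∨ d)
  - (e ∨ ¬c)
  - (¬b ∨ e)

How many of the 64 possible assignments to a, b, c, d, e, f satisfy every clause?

Satisfying assignments:
  a=F b=F c=F d=T e=T f=T
  a=F b=T c=F d=T e=T f=T
Count: 2.

2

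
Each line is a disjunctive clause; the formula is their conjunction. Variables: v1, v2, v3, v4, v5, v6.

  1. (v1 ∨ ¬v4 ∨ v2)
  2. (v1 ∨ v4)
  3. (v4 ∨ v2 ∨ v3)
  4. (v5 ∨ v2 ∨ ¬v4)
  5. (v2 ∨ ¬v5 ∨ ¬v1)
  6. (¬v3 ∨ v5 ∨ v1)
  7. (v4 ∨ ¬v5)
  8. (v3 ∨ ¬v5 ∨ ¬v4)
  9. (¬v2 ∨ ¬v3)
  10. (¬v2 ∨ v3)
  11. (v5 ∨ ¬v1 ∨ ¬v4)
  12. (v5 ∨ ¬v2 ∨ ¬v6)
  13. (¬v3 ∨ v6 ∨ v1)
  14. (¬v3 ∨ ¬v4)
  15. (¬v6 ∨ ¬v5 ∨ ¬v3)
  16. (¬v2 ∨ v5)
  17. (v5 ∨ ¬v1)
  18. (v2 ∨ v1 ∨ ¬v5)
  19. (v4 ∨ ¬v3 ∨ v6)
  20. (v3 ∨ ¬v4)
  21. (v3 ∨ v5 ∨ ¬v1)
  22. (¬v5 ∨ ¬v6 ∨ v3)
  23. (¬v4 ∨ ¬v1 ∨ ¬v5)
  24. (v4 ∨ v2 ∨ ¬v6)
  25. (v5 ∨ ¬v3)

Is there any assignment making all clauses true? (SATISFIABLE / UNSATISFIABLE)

v5 = True:
  propagation gives v4=True, v3=True; an empty clause results — contradiction.
v5 = False:
  propagation gives v2=False, v4=False, v1=True; an empty clause results — contradiction.
Every branch closes, so no satisfying assignment exists.

UNSATISFIABLE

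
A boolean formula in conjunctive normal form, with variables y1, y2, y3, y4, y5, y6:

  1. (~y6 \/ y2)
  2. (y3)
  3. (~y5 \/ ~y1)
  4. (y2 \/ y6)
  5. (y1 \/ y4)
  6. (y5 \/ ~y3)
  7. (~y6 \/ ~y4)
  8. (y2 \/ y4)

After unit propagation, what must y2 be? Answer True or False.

(y3) is a unit clause: y3 = True.
(~y3 \/ y5): since y3 = True, the clause reduces to (y5). y5 = True.
(~y5 \/ ~y1) with y5 = True leaves only ~y1, so y1 = False.
(y1 \/ y4): since y1 = False, the clause reduces to (y4). y4 = True.
(~y4 \/ ~y6) with y4 = True leaves only ~y6, so y6 = False.
(y6 \/ y2) with y6 = False leaves only y2, so y2 = True.

True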